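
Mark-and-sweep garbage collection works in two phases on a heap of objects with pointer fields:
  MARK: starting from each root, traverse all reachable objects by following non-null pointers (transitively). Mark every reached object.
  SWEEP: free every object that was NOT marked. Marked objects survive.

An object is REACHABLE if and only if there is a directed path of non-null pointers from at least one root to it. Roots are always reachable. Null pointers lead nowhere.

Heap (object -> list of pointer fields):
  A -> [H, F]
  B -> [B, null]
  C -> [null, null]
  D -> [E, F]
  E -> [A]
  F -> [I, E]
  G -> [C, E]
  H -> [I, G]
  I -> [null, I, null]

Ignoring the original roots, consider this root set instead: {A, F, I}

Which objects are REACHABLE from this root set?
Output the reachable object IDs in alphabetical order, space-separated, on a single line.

Roots: A F I
Mark A: refs=H F, marked=A
Mark F: refs=I E, marked=A F
Mark I: refs=null I null, marked=A F I
Mark H: refs=I G, marked=A F H I
Mark E: refs=A, marked=A E F H I
Mark G: refs=C E, marked=A E F G H I
Mark C: refs=null null, marked=A C E F G H I
Unmarked (collected): B D

Answer: A C E F G H I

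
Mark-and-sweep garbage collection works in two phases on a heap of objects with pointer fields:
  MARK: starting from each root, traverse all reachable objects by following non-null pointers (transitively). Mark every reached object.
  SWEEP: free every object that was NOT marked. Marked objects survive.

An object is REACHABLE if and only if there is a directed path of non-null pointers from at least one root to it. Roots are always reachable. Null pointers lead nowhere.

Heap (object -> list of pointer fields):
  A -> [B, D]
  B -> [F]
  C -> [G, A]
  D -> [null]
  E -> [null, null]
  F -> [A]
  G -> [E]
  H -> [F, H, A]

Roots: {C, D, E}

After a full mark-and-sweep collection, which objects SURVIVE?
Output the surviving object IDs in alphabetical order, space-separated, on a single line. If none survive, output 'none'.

Roots: C D E
Mark C: refs=G A, marked=C
Mark D: refs=null, marked=C D
Mark E: refs=null null, marked=C D E
Mark G: refs=E, marked=C D E G
Mark A: refs=B D, marked=A C D E G
Mark B: refs=F, marked=A B C D E G
Mark F: refs=A, marked=A B C D E F G
Unmarked (collected): H

Answer: A B C D E F G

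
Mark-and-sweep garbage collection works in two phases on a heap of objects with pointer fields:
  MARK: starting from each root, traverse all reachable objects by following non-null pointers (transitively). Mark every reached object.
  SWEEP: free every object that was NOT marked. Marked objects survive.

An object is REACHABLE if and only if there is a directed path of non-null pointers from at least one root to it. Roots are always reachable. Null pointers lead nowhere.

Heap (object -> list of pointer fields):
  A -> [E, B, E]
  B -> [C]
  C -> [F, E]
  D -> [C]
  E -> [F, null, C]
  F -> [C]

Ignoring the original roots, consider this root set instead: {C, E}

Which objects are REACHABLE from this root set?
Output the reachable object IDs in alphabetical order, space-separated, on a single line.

Roots: C E
Mark C: refs=F E, marked=C
Mark E: refs=F null C, marked=C E
Mark F: refs=C, marked=C E F
Unmarked (collected): A B D

Answer: C E F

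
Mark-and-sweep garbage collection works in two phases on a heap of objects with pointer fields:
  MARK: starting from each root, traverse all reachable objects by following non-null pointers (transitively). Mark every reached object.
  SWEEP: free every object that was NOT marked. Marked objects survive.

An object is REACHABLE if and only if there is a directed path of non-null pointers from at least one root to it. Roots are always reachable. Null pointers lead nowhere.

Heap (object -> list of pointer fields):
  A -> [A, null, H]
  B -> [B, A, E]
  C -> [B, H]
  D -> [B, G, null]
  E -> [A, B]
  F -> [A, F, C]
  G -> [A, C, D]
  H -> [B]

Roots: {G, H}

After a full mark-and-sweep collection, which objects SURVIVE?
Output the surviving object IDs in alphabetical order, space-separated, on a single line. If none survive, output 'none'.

Answer: A B C D E G H

Derivation:
Roots: G H
Mark G: refs=A C D, marked=G
Mark H: refs=B, marked=G H
Mark A: refs=A null H, marked=A G H
Mark C: refs=B H, marked=A C G H
Mark D: refs=B G null, marked=A C D G H
Mark B: refs=B A E, marked=A B C D G H
Mark E: refs=A B, marked=A B C D E G H
Unmarked (collected): F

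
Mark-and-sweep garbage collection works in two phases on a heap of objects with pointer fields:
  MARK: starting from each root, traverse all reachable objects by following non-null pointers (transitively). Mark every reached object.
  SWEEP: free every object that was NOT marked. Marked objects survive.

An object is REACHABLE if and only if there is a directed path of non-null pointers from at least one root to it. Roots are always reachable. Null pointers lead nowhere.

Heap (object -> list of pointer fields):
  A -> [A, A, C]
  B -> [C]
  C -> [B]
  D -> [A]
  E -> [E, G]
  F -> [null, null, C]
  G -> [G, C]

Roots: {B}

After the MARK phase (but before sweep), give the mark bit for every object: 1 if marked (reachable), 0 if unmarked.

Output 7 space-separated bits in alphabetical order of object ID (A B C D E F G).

Roots: B
Mark B: refs=C, marked=B
Mark C: refs=B, marked=B C
Unmarked (collected): A D E F G

Answer: 0 1 1 0 0 0 0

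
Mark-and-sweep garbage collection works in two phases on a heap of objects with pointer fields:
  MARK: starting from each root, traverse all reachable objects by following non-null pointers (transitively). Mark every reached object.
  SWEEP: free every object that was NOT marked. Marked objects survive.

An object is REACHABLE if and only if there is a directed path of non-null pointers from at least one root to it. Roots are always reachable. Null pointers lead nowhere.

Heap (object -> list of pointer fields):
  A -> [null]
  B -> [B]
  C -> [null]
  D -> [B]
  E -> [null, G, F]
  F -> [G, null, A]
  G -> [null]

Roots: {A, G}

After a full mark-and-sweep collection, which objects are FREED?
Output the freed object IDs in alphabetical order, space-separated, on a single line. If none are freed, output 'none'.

Roots: A G
Mark A: refs=null, marked=A
Mark G: refs=null, marked=A G
Unmarked (collected): B C D E F

Answer: B C D E F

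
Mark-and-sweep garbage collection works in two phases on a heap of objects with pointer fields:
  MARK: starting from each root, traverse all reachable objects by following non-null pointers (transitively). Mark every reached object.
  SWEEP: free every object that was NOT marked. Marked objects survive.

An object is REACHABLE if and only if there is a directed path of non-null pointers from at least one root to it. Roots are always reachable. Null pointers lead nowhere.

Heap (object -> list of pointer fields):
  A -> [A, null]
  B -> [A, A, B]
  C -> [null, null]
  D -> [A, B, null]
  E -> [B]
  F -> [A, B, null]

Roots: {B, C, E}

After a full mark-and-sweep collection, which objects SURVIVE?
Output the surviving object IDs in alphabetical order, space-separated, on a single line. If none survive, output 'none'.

Answer: A B C E

Derivation:
Roots: B C E
Mark B: refs=A A B, marked=B
Mark C: refs=null null, marked=B C
Mark E: refs=B, marked=B C E
Mark A: refs=A null, marked=A B C E
Unmarked (collected): D F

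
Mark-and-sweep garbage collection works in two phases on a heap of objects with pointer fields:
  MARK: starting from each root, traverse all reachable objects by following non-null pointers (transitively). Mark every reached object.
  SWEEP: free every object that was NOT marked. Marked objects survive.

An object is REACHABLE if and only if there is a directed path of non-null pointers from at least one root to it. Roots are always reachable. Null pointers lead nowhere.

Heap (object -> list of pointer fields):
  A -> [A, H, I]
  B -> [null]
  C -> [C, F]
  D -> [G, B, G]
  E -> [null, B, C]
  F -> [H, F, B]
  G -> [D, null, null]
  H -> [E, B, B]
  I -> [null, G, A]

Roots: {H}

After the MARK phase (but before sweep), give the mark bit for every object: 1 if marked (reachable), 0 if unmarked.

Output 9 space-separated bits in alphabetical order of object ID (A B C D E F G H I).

Roots: H
Mark H: refs=E B B, marked=H
Mark E: refs=null B C, marked=E H
Mark B: refs=null, marked=B E H
Mark C: refs=C F, marked=B C E H
Mark F: refs=H F B, marked=B C E F H
Unmarked (collected): A D G I

Answer: 0 1 1 0 1 1 0 1 0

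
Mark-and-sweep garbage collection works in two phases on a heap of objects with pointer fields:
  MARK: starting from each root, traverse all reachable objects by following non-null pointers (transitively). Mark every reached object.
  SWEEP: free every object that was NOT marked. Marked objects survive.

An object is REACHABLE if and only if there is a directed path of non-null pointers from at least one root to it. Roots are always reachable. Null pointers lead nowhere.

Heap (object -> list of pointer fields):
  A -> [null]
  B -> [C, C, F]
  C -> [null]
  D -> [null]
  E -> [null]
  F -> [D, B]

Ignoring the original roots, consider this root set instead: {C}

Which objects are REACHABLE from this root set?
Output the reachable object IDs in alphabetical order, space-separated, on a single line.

Answer: C

Derivation:
Roots: C
Mark C: refs=null, marked=C
Unmarked (collected): A B D E F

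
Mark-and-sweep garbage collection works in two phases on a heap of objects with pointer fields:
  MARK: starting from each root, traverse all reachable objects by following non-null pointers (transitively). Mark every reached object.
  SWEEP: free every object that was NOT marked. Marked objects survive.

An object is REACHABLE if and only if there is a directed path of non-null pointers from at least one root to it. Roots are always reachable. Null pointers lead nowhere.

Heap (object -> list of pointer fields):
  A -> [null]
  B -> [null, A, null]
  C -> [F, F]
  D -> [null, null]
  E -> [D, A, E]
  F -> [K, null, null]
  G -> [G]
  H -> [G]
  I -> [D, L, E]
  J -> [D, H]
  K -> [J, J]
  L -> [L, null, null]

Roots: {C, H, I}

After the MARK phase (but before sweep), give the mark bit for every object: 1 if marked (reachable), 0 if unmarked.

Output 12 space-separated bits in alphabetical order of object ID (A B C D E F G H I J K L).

Roots: C H I
Mark C: refs=F F, marked=C
Mark H: refs=G, marked=C H
Mark I: refs=D L E, marked=C H I
Mark F: refs=K null null, marked=C F H I
Mark G: refs=G, marked=C F G H I
Mark D: refs=null null, marked=C D F G H I
Mark L: refs=L null null, marked=C D F G H I L
Mark E: refs=D A E, marked=C D E F G H I L
Mark K: refs=J J, marked=C D E F G H I K L
Mark A: refs=null, marked=A C D E F G H I K L
Mark J: refs=D H, marked=A C D E F G H I J K L
Unmarked (collected): B

Answer: 1 0 1 1 1 1 1 1 1 1 1 1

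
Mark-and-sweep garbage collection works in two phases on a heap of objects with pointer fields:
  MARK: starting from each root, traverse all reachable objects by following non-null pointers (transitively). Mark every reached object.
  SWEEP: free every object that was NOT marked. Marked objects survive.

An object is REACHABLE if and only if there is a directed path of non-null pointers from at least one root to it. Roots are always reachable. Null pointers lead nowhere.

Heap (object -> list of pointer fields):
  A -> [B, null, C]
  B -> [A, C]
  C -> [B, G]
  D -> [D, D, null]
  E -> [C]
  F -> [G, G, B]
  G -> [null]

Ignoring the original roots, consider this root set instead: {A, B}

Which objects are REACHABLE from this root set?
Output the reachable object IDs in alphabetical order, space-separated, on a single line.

Answer: A B C G

Derivation:
Roots: A B
Mark A: refs=B null C, marked=A
Mark B: refs=A C, marked=A B
Mark C: refs=B G, marked=A B C
Mark G: refs=null, marked=A B C G
Unmarked (collected): D E F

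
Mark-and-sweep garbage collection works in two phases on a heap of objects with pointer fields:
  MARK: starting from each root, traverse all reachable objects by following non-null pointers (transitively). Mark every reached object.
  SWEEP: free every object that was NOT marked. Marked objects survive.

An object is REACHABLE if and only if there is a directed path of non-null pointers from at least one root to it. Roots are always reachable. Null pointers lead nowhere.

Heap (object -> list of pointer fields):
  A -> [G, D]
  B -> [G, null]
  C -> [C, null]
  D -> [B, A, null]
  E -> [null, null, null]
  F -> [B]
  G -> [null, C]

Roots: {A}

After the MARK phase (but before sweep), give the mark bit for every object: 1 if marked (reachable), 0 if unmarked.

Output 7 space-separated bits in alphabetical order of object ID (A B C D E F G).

Answer: 1 1 1 1 0 0 1

Derivation:
Roots: A
Mark A: refs=G D, marked=A
Mark G: refs=null C, marked=A G
Mark D: refs=B A null, marked=A D G
Mark C: refs=C null, marked=A C D G
Mark B: refs=G null, marked=A B C D G
Unmarked (collected): E F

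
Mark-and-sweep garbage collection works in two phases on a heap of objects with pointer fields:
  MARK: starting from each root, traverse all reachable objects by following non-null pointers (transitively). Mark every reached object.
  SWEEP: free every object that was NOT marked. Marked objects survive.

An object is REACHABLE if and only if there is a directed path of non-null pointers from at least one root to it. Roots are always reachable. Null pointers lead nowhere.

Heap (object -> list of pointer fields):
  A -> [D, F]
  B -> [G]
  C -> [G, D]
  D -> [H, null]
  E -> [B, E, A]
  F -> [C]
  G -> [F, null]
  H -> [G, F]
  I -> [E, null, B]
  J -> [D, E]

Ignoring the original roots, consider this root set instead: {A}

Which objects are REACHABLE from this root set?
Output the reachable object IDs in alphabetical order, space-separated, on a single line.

Answer: A C D F G H

Derivation:
Roots: A
Mark A: refs=D F, marked=A
Mark D: refs=H null, marked=A D
Mark F: refs=C, marked=A D F
Mark H: refs=G F, marked=A D F H
Mark C: refs=G D, marked=A C D F H
Mark G: refs=F null, marked=A C D F G H
Unmarked (collected): B E I J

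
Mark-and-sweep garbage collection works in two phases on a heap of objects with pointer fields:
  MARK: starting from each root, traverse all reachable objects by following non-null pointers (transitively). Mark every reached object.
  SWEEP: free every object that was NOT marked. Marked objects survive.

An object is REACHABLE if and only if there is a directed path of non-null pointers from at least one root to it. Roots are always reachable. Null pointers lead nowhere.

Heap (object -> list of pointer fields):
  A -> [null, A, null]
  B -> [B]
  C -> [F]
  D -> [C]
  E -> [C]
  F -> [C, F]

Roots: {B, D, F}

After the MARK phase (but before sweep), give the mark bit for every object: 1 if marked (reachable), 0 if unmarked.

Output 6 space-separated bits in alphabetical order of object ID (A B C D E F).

Roots: B D F
Mark B: refs=B, marked=B
Mark D: refs=C, marked=B D
Mark F: refs=C F, marked=B D F
Mark C: refs=F, marked=B C D F
Unmarked (collected): A E

Answer: 0 1 1 1 0 1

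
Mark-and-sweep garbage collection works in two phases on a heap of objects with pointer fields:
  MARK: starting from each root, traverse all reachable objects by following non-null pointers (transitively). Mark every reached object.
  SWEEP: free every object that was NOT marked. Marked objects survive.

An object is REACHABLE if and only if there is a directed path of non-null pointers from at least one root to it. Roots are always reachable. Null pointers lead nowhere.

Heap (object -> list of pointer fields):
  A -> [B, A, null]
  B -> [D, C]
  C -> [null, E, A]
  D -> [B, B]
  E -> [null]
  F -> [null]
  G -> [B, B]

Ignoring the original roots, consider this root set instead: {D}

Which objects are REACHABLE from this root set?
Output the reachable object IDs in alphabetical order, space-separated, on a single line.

Answer: A B C D E

Derivation:
Roots: D
Mark D: refs=B B, marked=D
Mark B: refs=D C, marked=B D
Mark C: refs=null E A, marked=B C D
Mark E: refs=null, marked=B C D E
Mark A: refs=B A null, marked=A B C D E
Unmarked (collected): F G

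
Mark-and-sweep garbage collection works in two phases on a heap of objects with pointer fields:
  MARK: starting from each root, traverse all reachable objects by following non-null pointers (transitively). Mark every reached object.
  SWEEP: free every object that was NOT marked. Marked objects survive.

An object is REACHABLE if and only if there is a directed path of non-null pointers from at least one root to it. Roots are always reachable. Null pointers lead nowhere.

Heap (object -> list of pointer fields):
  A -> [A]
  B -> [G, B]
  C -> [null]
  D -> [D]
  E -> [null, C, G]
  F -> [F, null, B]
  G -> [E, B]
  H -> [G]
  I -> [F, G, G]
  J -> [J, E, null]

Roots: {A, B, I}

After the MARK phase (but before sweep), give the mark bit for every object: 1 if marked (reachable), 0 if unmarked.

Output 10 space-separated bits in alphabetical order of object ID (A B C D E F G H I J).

Answer: 1 1 1 0 1 1 1 0 1 0

Derivation:
Roots: A B I
Mark A: refs=A, marked=A
Mark B: refs=G B, marked=A B
Mark I: refs=F G G, marked=A B I
Mark G: refs=E B, marked=A B G I
Mark F: refs=F null B, marked=A B F G I
Mark E: refs=null C G, marked=A B E F G I
Mark C: refs=null, marked=A B C E F G I
Unmarked (collected): D H J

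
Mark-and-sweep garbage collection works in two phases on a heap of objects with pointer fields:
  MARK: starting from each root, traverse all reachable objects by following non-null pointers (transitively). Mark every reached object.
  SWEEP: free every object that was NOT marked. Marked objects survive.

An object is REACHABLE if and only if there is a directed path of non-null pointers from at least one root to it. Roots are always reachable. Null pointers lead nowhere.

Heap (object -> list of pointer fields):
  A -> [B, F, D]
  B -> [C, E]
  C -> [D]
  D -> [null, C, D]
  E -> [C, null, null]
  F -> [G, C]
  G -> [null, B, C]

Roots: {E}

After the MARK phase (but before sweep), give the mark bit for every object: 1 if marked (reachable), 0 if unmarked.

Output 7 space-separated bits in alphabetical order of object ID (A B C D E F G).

Answer: 0 0 1 1 1 0 0

Derivation:
Roots: E
Mark E: refs=C null null, marked=E
Mark C: refs=D, marked=C E
Mark D: refs=null C D, marked=C D E
Unmarked (collected): A B F G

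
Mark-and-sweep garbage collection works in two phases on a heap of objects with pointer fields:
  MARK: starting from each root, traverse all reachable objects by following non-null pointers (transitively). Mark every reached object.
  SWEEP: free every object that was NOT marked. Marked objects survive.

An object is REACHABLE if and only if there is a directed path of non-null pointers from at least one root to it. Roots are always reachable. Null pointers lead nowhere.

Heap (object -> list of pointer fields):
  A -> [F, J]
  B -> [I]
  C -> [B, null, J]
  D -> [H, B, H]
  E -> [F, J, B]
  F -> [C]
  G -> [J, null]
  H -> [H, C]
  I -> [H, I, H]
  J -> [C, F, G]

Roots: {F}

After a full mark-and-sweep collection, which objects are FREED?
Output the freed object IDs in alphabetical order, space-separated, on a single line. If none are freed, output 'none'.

Roots: F
Mark F: refs=C, marked=F
Mark C: refs=B null J, marked=C F
Mark B: refs=I, marked=B C F
Mark J: refs=C F G, marked=B C F J
Mark I: refs=H I H, marked=B C F I J
Mark G: refs=J null, marked=B C F G I J
Mark H: refs=H C, marked=B C F G H I J
Unmarked (collected): A D E

Answer: A D E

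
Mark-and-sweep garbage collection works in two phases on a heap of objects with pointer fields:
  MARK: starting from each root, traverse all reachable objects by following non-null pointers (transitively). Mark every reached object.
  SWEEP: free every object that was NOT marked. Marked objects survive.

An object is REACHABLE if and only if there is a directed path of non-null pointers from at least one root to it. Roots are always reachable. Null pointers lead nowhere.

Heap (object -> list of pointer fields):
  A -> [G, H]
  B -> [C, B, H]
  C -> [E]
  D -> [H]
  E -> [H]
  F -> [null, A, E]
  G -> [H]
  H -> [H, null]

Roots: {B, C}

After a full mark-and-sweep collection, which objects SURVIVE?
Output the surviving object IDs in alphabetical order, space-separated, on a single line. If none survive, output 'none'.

Roots: B C
Mark B: refs=C B H, marked=B
Mark C: refs=E, marked=B C
Mark H: refs=H null, marked=B C H
Mark E: refs=H, marked=B C E H
Unmarked (collected): A D F G

Answer: B C E H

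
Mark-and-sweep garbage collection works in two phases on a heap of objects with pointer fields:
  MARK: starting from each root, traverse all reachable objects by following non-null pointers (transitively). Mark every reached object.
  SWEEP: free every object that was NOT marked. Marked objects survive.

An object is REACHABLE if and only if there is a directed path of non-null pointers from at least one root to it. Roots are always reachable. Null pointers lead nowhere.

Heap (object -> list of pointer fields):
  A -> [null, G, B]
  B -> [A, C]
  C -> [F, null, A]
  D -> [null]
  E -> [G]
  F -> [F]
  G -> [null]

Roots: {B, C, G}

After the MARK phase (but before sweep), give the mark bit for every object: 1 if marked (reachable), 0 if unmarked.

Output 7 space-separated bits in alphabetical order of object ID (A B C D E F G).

Roots: B C G
Mark B: refs=A C, marked=B
Mark C: refs=F null A, marked=B C
Mark G: refs=null, marked=B C G
Mark A: refs=null G B, marked=A B C G
Mark F: refs=F, marked=A B C F G
Unmarked (collected): D E

Answer: 1 1 1 0 0 1 1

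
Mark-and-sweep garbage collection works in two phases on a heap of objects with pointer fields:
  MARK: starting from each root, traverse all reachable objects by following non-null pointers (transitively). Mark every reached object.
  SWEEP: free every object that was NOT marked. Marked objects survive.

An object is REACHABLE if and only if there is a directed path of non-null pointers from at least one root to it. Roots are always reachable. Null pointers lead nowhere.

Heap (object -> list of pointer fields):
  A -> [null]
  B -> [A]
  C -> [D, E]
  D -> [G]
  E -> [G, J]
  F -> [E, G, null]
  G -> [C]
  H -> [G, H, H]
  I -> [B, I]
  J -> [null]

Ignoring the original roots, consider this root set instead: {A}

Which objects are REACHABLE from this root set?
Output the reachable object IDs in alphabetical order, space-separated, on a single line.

Answer: A

Derivation:
Roots: A
Mark A: refs=null, marked=A
Unmarked (collected): B C D E F G H I J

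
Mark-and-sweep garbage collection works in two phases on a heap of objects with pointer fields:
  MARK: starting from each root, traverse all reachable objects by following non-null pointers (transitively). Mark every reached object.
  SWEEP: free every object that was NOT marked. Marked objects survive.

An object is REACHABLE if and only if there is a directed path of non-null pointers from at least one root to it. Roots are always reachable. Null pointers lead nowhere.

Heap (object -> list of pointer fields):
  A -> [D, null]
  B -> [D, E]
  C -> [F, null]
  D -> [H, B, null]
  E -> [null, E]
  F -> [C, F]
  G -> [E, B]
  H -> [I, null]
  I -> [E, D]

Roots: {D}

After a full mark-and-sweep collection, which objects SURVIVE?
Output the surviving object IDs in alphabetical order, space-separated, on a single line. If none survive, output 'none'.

Roots: D
Mark D: refs=H B null, marked=D
Mark H: refs=I null, marked=D H
Mark B: refs=D E, marked=B D H
Mark I: refs=E D, marked=B D H I
Mark E: refs=null E, marked=B D E H I
Unmarked (collected): A C F G

Answer: B D E H I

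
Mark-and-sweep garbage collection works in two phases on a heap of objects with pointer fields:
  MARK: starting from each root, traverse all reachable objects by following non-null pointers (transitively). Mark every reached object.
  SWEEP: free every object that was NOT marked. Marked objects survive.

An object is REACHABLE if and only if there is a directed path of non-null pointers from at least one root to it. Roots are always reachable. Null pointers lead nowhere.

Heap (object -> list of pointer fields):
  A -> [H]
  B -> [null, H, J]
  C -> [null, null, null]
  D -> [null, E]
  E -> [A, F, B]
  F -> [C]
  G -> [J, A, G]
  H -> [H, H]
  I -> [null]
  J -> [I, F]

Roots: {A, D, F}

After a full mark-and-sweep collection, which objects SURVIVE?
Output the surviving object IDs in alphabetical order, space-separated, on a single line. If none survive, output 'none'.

Answer: A B C D E F H I J

Derivation:
Roots: A D F
Mark A: refs=H, marked=A
Mark D: refs=null E, marked=A D
Mark F: refs=C, marked=A D F
Mark H: refs=H H, marked=A D F H
Mark E: refs=A F B, marked=A D E F H
Mark C: refs=null null null, marked=A C D E F H
Mark B: refs=null H J, marked=A B C D E F H
Mark J: refs=I F, marked=A B C D E F H J
Mark I: refs=null, marked=A B C D E F H I J
Unmarked (collected): G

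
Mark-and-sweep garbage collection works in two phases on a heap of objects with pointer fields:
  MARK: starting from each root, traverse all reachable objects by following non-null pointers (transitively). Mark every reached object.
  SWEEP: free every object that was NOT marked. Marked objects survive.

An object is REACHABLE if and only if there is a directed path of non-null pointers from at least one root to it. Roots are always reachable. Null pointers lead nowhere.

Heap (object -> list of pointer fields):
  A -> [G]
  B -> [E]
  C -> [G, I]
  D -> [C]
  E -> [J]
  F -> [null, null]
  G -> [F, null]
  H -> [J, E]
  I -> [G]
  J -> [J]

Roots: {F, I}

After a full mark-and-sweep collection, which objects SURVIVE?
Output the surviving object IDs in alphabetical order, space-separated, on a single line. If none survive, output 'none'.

Answer: F G I

Derivation:
Roots: F I
Mark F: refs=null null, marked=F
Mark I: refs=G, marked=F I
Mark G: refs=F null, marked=F G I
Unmarked (collected): A B C D E H J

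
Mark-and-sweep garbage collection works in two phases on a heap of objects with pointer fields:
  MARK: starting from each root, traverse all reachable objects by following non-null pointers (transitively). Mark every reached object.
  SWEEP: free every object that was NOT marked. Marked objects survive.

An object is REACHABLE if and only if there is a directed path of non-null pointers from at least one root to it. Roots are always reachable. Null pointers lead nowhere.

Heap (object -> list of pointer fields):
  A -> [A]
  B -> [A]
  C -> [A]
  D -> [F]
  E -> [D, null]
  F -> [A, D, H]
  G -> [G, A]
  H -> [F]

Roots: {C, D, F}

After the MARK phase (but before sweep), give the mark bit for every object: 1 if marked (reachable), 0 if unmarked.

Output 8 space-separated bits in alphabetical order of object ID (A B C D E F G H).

Answer: 1 0 1 1 0 1 0 1

Derivation:
Roots: C D F
Mark C: refs=A, marked=C
Mark D: refs=F, marked=C D
Mark F: refs=A D H, marked=C D F
Mark A: refs=A, marked=A C D F
Mark H: refs=F, marked=A C D F H
Unmarked (collected): B E G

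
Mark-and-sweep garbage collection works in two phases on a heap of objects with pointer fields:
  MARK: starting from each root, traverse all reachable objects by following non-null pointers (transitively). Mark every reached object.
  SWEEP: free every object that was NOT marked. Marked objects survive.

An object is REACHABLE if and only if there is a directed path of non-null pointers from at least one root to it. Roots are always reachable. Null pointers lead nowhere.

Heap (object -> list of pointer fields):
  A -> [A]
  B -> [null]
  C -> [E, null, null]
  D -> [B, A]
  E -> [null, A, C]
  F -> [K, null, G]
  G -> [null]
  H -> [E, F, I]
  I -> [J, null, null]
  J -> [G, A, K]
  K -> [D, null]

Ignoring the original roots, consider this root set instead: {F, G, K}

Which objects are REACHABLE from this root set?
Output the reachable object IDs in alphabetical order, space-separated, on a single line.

Answer: A B D F G K

Derivation:
Roots: F G K
Mark F: refs=K null G, marked=F
Mark G: refs=null, marked=F G
Mark K: refs=D null, marked=F G K
Mark D: refs=B A, marked=D F G K
Mark B: refs=null, marked=B D F G K
Mark A: refs=A, marked=A B D F G K
Unmarked (collected): C E H I J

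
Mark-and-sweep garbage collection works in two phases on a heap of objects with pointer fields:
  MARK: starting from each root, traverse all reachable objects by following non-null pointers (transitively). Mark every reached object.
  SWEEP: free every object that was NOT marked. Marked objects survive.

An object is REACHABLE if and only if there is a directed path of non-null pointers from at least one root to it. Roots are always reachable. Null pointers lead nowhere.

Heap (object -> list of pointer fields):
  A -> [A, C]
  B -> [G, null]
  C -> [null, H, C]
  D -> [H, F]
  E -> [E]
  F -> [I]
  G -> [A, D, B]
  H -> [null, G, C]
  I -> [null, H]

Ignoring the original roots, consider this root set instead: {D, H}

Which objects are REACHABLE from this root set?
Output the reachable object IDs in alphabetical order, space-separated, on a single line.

Roots: D H
Mark D: refs=H F, marked=D
Mark H: refs=null G C, marked=D H
Mark F: refs=I, marked=D F H
Mark G: refs=A D B, marked=D F G H
Mark C: refs=null H C, marked=C D F G H
Mark I: refs=null H, marked=C D F G H I
Mark A: refs=A C, marked=A C D F G H I
Mark B: refs=G null, marked=A B C D F G H I
Unmarked (collected): E

Answer: A B C D F G H I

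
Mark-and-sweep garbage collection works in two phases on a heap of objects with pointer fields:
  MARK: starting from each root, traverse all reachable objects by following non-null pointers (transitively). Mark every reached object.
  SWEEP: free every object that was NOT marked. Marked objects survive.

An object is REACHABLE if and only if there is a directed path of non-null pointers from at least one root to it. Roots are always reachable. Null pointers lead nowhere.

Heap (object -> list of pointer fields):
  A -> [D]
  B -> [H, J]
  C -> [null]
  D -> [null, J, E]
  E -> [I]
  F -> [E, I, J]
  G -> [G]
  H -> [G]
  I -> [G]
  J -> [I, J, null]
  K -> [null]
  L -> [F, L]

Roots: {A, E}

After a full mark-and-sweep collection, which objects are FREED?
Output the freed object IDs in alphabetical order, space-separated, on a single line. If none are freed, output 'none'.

Answer: B C F H K L

Derivation:
Roots: A E
Mark A: refs=D, marked=A
Mark E: refs=I, marked=A E
Mark D: refs=null J E, marked=A D E
Mark I: refs=G, marked=A D E I
Mark J: refs=I J null, marked=A D E I J
Mark G: refs=G, marked=A D E G I J
Unmarked (collected): B C F H K L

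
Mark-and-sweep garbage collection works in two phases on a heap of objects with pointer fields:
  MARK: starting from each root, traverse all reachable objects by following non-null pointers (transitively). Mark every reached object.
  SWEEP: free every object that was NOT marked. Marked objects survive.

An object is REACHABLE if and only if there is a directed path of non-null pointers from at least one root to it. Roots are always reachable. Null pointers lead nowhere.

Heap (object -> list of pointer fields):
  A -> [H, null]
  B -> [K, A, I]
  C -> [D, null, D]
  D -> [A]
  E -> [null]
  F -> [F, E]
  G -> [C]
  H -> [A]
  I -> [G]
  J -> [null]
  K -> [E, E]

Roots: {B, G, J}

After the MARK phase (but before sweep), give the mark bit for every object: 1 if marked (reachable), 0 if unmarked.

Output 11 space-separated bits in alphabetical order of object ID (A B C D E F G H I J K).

Roots: B G J
Mark B: refs=K A I, marked=B
Mark G: refs=C, marked=B G
Mark J: refs=null, marked=B G J
Mark K: refs=E E, marked=B G J K
Mark A: refs=H null, marked=A B G J K
Mark I: refs=G, marked=A B G I J K
Mark C: refs=D null D, marked=A B C G I J K
Mark E: refs=null, marked=A B C E G I J K
Mark H: refs=A, marked=A B C E G H I J K
Mark D: refs=A, marked=A B C D E G H I J K
Unmarked (collected): F

Answer: 1 1 1 1 1 0 1 1 1 1 1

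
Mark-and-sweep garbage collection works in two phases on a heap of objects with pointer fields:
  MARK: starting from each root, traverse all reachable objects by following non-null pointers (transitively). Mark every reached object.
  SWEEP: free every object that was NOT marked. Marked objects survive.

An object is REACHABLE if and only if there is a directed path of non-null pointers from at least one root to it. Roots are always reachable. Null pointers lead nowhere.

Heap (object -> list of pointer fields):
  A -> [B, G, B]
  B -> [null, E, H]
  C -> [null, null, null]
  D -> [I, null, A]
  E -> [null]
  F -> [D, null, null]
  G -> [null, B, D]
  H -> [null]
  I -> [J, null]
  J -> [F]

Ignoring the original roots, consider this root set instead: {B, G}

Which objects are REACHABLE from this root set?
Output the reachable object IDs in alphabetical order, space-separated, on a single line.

Answer: A B D E F G H I J

Derivation:
Roots: B G
Mark B: refs=null E H, marked=B
Mark G: refs=null B D, marked=B G
Mark E: refs=null, marked=B E G
Mark H: refs=null, marked=B E G H
Mark D: refs=I null A, marked=B D E G H
Mark I: refs=J null, marked=B D E G H I
Mark A: refs=B G B, marked=A B D E G H I
Mark J: refs=F, marked=A B D E G H I J
Mark F: refs=D null null, marked=A B D E F G H I J
Unmarked (collected): C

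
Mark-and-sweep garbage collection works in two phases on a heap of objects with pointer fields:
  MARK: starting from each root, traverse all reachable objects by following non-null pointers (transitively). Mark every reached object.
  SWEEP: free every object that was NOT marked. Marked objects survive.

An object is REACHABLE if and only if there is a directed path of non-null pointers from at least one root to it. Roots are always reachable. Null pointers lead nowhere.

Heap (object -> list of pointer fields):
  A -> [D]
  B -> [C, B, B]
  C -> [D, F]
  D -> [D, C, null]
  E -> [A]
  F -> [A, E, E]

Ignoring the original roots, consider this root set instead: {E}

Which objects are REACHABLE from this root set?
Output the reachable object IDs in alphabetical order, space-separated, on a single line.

Answer: A C D E F

Derivation:
Roots: E
Mark E: refs=A, marked=E
Mark A: refs=D, marked=A E
Mark D: refs=D C null, marked=A D E
Mark C: refs=D F, marked=A C D E
Mark F: refs=A E E, marked=A C D E F
Unmarked (collected): B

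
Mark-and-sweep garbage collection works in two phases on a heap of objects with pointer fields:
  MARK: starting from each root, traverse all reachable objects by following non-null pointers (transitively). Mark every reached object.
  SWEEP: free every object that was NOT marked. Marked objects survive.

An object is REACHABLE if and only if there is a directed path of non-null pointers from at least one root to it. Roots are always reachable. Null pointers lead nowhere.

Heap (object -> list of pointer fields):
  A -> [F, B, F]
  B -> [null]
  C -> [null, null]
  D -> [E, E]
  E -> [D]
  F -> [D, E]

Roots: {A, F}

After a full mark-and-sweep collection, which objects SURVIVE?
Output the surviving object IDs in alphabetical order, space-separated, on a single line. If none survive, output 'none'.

Roots: A F
Mark A: refs=F B F, marked=A
Mark F: refs=D E, marked=A F
Mark B: refs=null, marked=A B F
Mark D: refs=E E, marked=A B D F
Mark E: refs=D, marked=A B D E F
Unmarked (collected): C

Answer: A B D E F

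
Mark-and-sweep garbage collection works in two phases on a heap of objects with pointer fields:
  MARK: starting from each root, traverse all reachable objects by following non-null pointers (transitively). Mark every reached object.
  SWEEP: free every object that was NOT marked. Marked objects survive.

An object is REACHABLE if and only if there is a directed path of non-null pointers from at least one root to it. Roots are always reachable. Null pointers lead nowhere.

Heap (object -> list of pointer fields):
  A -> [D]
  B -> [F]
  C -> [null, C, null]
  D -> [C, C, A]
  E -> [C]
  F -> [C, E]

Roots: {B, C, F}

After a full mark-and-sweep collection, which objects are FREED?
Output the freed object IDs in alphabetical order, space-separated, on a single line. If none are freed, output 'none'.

Answer: A D

Derivation:
Roots: B C F
Mark B: refs=F, marked=B
Mark C: refs=null C null, marked=B C
Mark F: refs=C E, marked=B C F
Mark E: refs=C, marked=B C E F
Unmarked (collected): A D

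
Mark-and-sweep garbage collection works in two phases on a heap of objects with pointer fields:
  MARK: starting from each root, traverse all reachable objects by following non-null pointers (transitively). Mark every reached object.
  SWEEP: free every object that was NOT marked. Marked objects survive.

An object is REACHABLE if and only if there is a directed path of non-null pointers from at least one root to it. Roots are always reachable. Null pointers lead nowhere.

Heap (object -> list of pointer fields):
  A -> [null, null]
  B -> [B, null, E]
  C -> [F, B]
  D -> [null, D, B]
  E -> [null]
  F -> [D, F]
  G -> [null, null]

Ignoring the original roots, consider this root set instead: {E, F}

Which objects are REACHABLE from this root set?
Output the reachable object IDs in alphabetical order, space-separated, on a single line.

Roots: E F
Mark E: refs=null, marked=E
Mark F: refs=D F, marked=E F
Mark D: refs=null D B, marked=D E F
Mark B: refs=B null E, marked=B D E F
Unmarked (collected): A C G

Answer: B D E F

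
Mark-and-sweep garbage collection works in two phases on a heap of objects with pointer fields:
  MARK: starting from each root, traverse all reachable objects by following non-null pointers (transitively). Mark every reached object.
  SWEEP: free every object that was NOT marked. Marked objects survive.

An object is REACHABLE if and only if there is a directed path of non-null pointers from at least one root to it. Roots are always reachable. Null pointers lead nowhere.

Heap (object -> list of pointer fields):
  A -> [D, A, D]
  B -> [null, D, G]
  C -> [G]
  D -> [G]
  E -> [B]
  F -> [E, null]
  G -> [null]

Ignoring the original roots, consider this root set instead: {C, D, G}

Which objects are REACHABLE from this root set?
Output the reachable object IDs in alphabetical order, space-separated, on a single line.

Roots: C D G
Mark C: refs=G, marked=C
Mark D: refs=G, marked=C D
Mark G: refs=null, marked=C D G
Unmarked (collected): A B E F

Answer: C D G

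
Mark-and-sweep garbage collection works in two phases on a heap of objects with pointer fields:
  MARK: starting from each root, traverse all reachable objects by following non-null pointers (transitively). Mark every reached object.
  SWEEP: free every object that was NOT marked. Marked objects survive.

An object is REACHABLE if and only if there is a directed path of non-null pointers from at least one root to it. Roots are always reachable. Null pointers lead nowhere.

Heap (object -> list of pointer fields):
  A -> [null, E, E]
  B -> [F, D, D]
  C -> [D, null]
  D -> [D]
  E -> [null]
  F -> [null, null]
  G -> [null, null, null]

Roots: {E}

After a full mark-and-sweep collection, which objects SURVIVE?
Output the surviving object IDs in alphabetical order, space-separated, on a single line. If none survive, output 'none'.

Roots: E
Mark E: refs=null, marked=E
Unmarked (collected): A B C D F G

Answer: E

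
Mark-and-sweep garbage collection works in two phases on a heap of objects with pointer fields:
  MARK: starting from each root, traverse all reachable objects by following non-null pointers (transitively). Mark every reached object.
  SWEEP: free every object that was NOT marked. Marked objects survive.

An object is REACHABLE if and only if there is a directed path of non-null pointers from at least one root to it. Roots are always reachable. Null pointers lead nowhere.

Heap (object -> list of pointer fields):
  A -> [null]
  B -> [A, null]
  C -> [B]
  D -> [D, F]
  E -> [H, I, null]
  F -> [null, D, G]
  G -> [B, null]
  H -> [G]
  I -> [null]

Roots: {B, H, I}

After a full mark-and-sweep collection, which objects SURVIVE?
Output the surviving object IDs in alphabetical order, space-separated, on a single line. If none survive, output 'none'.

Roots: B H I
Mark B: refs=A null, marked=B
Mark H: refs=G, marked=B H
Mark I: refs=null, marked=B H I
Mark A: refs=null, marked=A B H I
Mark G: refs=B null, marked=A B G H I
Unmarked (collected): C D E F

Answer: A B G H I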